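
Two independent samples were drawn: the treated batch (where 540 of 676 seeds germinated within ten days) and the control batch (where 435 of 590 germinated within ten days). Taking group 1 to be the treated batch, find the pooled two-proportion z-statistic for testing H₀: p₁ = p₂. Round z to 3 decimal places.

p̂₁ = 540/676 = 0.79882, p̂₂ = 435/590 = 0.73729.
Pooled p̂ = (540+435)/(676+590) = 975/1266 = 0.77014.
Pooled SE = √[0.1770232·0.00317421] ≈ 0.023705.
z = 0.06153/0.023705 = 2.596.

z = 2.596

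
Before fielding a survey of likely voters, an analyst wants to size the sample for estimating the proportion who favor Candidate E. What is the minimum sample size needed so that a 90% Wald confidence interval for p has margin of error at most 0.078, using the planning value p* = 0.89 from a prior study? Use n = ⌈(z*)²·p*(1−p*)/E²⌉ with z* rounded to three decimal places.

n = 44

z* = 1.645 at the 90% level.
p*(1−p*) = 0.89·0.11 = 0.0979.
(z*)²·p*(1−p*)/E² = 2.706025·0.0979/0.006084 = 43.544.
Rounding up, n = 44.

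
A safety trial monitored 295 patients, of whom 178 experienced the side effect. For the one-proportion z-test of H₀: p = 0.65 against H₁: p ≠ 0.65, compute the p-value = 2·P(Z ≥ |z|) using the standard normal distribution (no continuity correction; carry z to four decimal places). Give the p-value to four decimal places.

Sample proportion p̂ = 178/295 = 0.60339.
Null standard error: √(0.65·0.35/295) = √0.000771186 = 0.027770.
Test statistic (full precision, shown to 4 dp): z = (178/295 − 0.65)/SE₀ ≈ -1.6784.
From the standard normal, 2·P(Z ≥ |z|) = 0.0933.

p-value = 0.0933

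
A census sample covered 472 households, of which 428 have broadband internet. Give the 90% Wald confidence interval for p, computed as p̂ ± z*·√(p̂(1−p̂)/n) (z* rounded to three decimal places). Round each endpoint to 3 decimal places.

(0.885, 0.929)

The sample proportion is 428/472 = 0.90678.
Standard error of p̂: √(0.084530/472) = √0.000179090 = 0.013382.
For 90% confidence, z* = 1.645.
Margin of error: 1.645 × 0.013382 = 0.02201.
Interval: 0.90678 ± 0.02201 → (0.885, 0.929).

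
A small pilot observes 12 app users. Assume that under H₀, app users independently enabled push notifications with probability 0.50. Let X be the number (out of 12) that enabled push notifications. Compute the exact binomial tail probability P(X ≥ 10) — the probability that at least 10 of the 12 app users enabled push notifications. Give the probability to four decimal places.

P = 0.0193

X ~ Binomial(n=12, p=0.50).
P(X ≥ 10) = C(12,10)·0.50^10·0.50^2 + C(12,11)·0.50^11·0.50^1 + C(12,12)·0.50^12·0.50^0.
= 0.016113 + 0.002930 + 0.000244 = 0.0193.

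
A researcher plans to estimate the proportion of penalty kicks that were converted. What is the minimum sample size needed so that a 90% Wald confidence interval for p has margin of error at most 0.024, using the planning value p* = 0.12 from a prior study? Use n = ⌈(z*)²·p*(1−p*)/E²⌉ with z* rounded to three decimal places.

n = 497

For 90% confidence, z* = 1.645.
p*(1−p*) = 0.1056.
Required n before rounding: 2.706025 × 0.1056 / 0.024² = 496.105.
Rounding up, n = 497.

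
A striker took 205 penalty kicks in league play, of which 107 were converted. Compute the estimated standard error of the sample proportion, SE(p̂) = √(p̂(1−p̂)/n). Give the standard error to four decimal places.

Sample proportion p̂ = 107/205 = 0.52195.
p̂(1−p̂) = 0.52195·0.47805 = 0.249518.
SE = √(0.249518/205) = 0.0349.

SE = 0.0349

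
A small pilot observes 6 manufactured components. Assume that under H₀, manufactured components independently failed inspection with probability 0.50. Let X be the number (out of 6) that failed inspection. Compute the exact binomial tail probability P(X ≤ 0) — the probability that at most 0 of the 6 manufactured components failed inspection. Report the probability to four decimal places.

X ~ Binomial(n=6, p=0.50).
P(X ≤ 0) = C(6,0)·0.50^0·0.50^6.
= 0.015625 = 0.0156.

P = 0.0156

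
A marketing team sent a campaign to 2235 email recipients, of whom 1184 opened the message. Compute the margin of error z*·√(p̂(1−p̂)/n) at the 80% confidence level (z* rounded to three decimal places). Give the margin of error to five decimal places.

With x = 1184 successes in n = 2235, p̂ = 0.52975.
Standard error of p̂: √(0.249115/2235) = √0.000111461 = 0.010557.
The 80% critical value is z* = 1.282.
Margin of error = z*·SE = 1.282 × 0.010557 = 0.01353.

ME = 0.01353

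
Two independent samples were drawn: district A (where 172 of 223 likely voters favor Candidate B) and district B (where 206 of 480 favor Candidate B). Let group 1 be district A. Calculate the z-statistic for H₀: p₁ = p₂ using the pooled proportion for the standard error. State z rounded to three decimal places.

z = 8.468

Sample proportions: p̂₁ = 172/223 = 0.77130 and p̂₂ = 206/480 = 0.42917.
Pooling: p̂ = 378/703 = 0.53770.
Pooled SE = √[0.2485790·0.00656764] ≈ 0.040405.
z = 0.34213/0.040405 = 8.468.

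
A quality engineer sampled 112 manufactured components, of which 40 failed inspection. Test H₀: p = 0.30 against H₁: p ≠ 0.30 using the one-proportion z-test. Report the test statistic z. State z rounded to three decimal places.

z = 1.320

Sample proportion p̂ = 40/112 = 0.35714.
Under H₀, SE = √(p₀(1−p₀)/n) = √(0.30·0.70/112) = √0.001875000 = 0.043301.
z = (p̂ − p₀)/SE = (0.35714 − 0.30)/0.043301 = 1.320.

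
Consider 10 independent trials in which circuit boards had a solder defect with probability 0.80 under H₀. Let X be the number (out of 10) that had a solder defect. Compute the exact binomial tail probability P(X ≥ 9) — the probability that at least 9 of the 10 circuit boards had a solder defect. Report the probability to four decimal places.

X is binomial with n = 10 and p = 0.80.
P(X ≥ 9) = C(10,9)·0.80^9·0.20^1 + C(10,10)·0.80^10·0.20^0.
= 0.268435 + 0.107374 = 0.3758.

P = 0.3758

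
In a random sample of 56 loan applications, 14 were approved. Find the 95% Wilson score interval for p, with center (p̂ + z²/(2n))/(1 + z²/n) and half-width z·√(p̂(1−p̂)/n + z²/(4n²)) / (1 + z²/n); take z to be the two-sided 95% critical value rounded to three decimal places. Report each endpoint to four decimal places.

(0.1552, 0.3769)

p̂ = 14/56 = 0.25000; z = 1.960, so z² = 3.841600.
1 + z²/n = 1.068600.
Center = (0.25000 + 0.034300)/1.068600 = 0.26605.
Radicand: p̂(1−p̂)/n + z²/(4n²) = 0.003348214 + 0.000306250 = 0.003654464.
Half-width = 1.960·√0.003654464/1.068600 = 0.11088.
So the interval runs from 0.1552 to 0.3769.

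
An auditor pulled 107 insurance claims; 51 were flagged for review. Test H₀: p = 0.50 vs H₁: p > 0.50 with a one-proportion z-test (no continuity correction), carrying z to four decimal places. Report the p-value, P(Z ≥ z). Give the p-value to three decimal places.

Sample proportion p̂ = 51/107 = 0.47664.
Under H₀, SE = √(p₀(1−p₀)/n) = √(0.50·0.50/107) = √0.002336449 = 0.048337.
z = (p̂ − p₀)/SE = (51/107 − 0.50)/0.048337 ≈ -0.4834.
p-value = P(Z ≥ z) with z = -0.4834 → 0.686.

p-value = 0.686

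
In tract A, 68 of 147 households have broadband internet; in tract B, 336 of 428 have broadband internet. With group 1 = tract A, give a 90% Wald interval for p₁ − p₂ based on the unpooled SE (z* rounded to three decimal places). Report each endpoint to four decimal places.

p̂₁ = 0.46259, p̂₂ = 0.78505, so the observed difference is -0.32246.
Unpooled SE = √(p̂₁(1−p̂₁)/n₁ + p̂₂(1−p̂₂)/n₂) = √(0.001691157 + 0.000394272) = 0.045666.
For 90% confidence, z* = 1.645. Margin = 1.645·0.045666 = 0.07512.
CI: -0.32246 ± 0.07512 = (-0.3976, -0.2473).

(-0.3976, -0.2473)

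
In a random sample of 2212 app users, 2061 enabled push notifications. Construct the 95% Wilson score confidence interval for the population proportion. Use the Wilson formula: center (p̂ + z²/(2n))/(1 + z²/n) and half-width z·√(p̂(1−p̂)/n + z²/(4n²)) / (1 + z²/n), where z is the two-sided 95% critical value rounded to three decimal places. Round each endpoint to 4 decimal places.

Here p̂ = 2061/2212 = 0.93174 and z = 1.960 (z² = 3.841600).
1 + z²/n = 1.001737.
Adjusted center: (0.93174 + z²/(2n))/1.001737 = 0.93099.
Radicand: p̂(1−p̂)/n + z²/(4n²) = 0.000028754 + 0.000000196 = 0.000028950.
Half-width = z·√(radicand)/denom = 1.960·0.005381/1.001737 = 0.01053.
CI: 0.93099 ± 0.01053 = (0.9205, 0.9415).

(0.9205, 0.9415)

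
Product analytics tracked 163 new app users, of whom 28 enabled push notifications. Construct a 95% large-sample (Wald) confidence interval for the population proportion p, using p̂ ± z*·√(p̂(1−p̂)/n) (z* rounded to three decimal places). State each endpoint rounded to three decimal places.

p̂ = 28/163 = 0.17178.
SE = √(p̂(1−p̂)/n) = √(0.142271/163) = 0.029544.
The 95% critical value is z* = 1.960.
Margin of error: 1.960 × 0.029544 = 0.05791.
So the interval runs from 0.114 to 0.230.

(0.114, 0.230)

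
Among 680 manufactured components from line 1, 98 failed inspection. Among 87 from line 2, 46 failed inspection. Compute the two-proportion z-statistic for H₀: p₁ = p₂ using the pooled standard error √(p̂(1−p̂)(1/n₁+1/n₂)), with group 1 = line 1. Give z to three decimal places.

z = -8.650

p̂₁ = 98/680 = 0.14412, p̂₂ = 46/87 = 0.52874.
Pooled p̂ = (98+46)/(680+87) = 144/767 = 0.18774.
SE = √[p̂(1−p̂)(1/n₁+1/n₂)] = √[0.18774·0.81226·(1/680+1/87)] ≈ 0.044465.
z = -0.38462/0.044465 = -8.650.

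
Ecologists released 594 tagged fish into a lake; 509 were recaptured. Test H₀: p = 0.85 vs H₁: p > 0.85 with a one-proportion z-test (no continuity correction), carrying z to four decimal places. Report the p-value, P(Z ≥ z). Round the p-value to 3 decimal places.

p-value = 0.319

The sample proportion is 509/594 = 0.85690.
Null standard error: √(0.85·0.15/594) = √0.000214646 = 0.014651.
z = (p̂ − p₀)/SE = (509/594 − 0.85)/0.014651 ≈ 0.4711.
p-value = P(Z ≥ z) with z = 0.4711 → 0.319.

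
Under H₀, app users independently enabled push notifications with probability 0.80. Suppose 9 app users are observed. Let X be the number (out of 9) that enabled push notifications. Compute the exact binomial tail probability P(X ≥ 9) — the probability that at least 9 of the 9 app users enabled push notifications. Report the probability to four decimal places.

X is binomial with n = 9 and p = 0.80.
P(X ≥ 9) = C(9,9)·0.80^9·0.20^0.
= 0.134218 = 0.1342.

P = 0.1342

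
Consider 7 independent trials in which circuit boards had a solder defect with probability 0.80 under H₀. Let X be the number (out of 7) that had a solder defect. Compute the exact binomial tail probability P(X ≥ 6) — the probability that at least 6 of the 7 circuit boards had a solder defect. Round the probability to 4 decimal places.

X is binomial with n = 7 and p = 0.80.
P(X ≥ 6) = C(7,6)·0.80^6·0.20^1 + C(7,7)·0.80^7·0.20^0.
= 0.367002 + 0.209715 = 0.5767.

P = 0.5767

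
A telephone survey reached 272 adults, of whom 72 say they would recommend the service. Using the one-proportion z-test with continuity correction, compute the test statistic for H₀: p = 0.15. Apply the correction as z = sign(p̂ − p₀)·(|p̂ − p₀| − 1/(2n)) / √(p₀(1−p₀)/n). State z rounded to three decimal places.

Sample proportion p̂ = 72/272 = 0.26471. p̂ − p₀ = 0.114706.
1/(2n) = 0.001838.
Corrected numerator: |0.114706| − 0.001838 = 0.112868.
Null standard error: √(0.15·0.85/272) = √0.000468750 = 0.021651.
z = (+)0.112868/0.021651 = 5.213.

z = 5.213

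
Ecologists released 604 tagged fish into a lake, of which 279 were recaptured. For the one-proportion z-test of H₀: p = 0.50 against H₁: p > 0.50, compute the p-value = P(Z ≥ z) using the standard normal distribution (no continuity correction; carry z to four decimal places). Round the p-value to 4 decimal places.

p-value = 0.9694

Sample proportion p̂ = 279/604 = 0.46192.
Under H₀, SE = √(p₀(1−p₀)/n) = √(0.50·0.50/604) = √0.000413907 = 0.020345.
z = (p̂ − p₀)/SE = (279/604 − 0.50)/0.020345 ≈ -1.8717.
From the standard normal, P(Z ≥ z) = 0.9694.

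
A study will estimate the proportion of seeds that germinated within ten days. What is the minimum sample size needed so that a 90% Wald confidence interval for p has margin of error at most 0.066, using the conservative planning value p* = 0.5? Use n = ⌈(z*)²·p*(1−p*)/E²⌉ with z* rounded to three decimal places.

n = 156

For 90% confidence, z* = 1.645.
p*(1−p*) = 0.2500.
Required n before rounding: 2.706025 × 0.2500 / 0.066² = 155.304.
Rounding up, n = 156.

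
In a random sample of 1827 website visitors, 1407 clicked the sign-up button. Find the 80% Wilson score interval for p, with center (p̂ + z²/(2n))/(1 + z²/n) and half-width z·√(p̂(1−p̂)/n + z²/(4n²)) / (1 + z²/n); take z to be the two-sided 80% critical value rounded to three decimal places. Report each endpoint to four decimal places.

(0.7573, 0.7825)

p̂ = 1407/1827 = 0.77011; z = 1.282, so z² = 1.643524.
Denominator 1 + z²/n = 1 + 1.643524/1827 = 1.000900.
Center = (0.77011 + 0.000450)/1.000900 = 0.76987.
Radicand: p̂(1−p̂)/n + z²/(4n²) = 0.000096901 + 0.000000123 = 0.000097024.
Half-width = 1.282·√0.000097024/1.000900 = 0.01262.
So the interval runs from 0.7573 to 0.7825.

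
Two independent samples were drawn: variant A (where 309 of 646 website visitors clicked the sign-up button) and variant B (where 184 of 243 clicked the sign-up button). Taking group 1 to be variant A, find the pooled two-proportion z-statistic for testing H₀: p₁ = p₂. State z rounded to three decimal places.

Sample proportions: p̂₁ = 309/646 = 0.47833 and p̂₂ = 184/243 = 0.75720.
Pooled p̂ = (309+184)/(646+243) = 493/889 = 0.55456.
Pooled SE = √[0.2470237·0.00566321] ≈ 0.037403.
z = (p̂₁ − p̂₂)/SE = (0.47833 − 0.75720)/0.037403 = -0.27887/0.037403 = -7.456.

z = -7.456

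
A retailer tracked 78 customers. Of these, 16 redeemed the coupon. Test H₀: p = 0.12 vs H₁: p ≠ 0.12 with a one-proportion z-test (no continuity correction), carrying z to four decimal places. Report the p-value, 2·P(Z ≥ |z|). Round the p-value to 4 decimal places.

p-value = 0.0207

With x = 16 successes in n = 78, p̂ = 0.20513.
SE₀ = √(0.12·0.88/78) = 0.036795.
Test statistic (full precision, shown to 4 dp): z = (16/78 − 0.12)/SE₀ ≈ 2.3136.
p-value = 2·P(Z ≥ |z|) with z = 2.3136 → 0.0207.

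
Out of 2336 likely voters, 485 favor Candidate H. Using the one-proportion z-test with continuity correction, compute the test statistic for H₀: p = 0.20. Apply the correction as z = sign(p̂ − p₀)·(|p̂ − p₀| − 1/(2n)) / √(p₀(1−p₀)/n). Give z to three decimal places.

The sample proportion is 485/2336 = 0.20762. p̂ − p₀ = 0.007620.
1/(2n) = 0.000214.
Corrected numerator: |0.007620| − 0.000214 = 0.007406.
Under H₀, SE = √(p₀(1−p₀)/n) = √(0.20·0.80/2336) = √0.000068493 = 0.008276.
z = +0.007406/0.008276 = 0.895.

z = 0.895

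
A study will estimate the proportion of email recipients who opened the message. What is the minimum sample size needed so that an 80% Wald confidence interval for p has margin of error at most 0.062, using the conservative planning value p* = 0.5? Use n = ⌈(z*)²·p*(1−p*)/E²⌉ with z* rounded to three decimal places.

The 80% critical value is z* = 1.282.
p*(1−p*) = 0.50·0.50 = 0.2500.
Required n before rounding: 1.643524 × 0.2500 / 0.062² = 106.889.
Rounding up, n = 107.

n = 107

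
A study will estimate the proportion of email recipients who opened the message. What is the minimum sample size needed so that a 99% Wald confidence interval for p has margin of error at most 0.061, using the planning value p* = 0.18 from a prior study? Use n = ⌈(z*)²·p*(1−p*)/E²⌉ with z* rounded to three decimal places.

For 99% confidence, z* = 2.576.
p*(1−p*) = 0.18·0.82 = 0.1476.
Required n before rounding: 6.635776 × 0.1476 / 0.061² = 263.220.
Rounding up, n = 264.

n = 264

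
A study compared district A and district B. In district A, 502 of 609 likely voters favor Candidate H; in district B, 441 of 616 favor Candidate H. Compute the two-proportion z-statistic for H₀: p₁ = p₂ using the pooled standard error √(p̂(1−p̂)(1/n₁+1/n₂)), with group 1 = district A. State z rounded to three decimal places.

z = 4.506

Sample proportions: p̂₁ = 502/609 = 0.82430 and p̂₂ = 441/616 = 0.71591.
Pooled p̂ = (502+441)/(609+616) = 943/1225 = 0.76980.
Pooled SE = √[0.1772102·0.00326541] ≈ 0.024055.
z = (p̂₁ − p̂₂)/SE = (0.82430 − 0.71591)/0.024055 = 0.10839/0.024055 = 4.506.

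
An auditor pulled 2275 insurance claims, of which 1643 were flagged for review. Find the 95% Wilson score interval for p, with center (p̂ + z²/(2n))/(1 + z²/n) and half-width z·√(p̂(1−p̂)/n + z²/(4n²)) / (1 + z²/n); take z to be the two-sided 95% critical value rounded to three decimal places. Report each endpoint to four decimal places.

(0.7034, 0.7402)

p̂ = 1643/2275 = 0.72220; z = 1.960, so z² = 3.841600.
1 + z²/n = 1.001689.
Center = (0.72220 + 0.000844)/1.001689 = 0.72182.
Radicand: p̂(1−p̂)/n + z²/(4n²) = 0.000088188 + 0.000000186 = 0.000088374.
Half-width = 1.960·√0.000088374/1.001689 = 0.01839.
So the interval runs from 0.7034 to 0.7402.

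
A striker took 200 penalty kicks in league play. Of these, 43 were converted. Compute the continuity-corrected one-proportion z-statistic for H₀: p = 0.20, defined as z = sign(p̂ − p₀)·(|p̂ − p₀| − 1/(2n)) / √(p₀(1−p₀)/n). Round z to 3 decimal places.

z = 0.442

The sample proportion is 43/200 = 0.21500. p̂ − p₀ = 0.015000.
1/(2n) = 0.002500.
Corrected numerator: |0.015000| − 0.002500 = 0.012500.
Under H₀, SE = √(p₀(1−p₀)/n) = √(0.20·0.80/200) = √0.000800000 = 0.028284.
z = (+)0.012500/0.028284 = 0.442.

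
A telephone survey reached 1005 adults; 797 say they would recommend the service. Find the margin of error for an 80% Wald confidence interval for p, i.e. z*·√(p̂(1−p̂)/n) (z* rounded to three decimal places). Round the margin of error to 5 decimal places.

ME = 0.01638

Sample proportion p̂ = 797/1005 = 0.79303.
SE(p̂) = √(0.79303·0.20697/1005) = 0.012779.
For 80% confidence, z* = 1.282.
ME = 1.282·0.012779 = 0.01638.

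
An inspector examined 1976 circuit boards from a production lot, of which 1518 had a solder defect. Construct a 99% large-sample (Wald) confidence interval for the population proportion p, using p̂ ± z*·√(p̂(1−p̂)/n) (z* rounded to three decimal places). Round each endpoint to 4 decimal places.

(0.7438, 0.7927)

The sample proportion is 1518/1976 = 0.76822.
SE(p̂) = √(0.76822·0.23178/1976) = 0.009493.
For 99% confidence, z* = 2.576.
Margin of error: 2.576 × 0.009493 = 0.02445.
CI: 0.76822 ± 0.02445 = (0.7438, 0.7927).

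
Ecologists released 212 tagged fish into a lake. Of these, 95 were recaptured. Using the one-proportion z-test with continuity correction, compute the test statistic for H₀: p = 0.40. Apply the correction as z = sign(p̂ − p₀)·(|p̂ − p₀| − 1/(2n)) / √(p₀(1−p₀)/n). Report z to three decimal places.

z = 1.360

With x = 95 successes in n = 212, p̂ = 0.44811. p̂ − p₀ = 0.048113.
1/(2n) = 0.002358.
Corrected numerator: |0.048113| − 0.002358 = 0.045755.
Under H₀, SE = √(p₀(1−p₀)/n) = √(0.40·0.60/212) = √0.001132075 = 0.033646.
z = (+)0.045755/0.033646 = 1.360.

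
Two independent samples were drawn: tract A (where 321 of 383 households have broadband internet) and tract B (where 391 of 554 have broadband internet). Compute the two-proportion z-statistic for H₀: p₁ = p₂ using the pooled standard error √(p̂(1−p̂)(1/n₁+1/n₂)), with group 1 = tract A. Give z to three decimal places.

Sample proportions: p̂₁ = 321/383 = 0.83812 and p̂₂ = 391/554 = 0.70578.
Pooled p̂ = (321+391)/(383+554) = 712/937 = 0.75987.
Pooled SE = √[0.1824666·0.00441602] ≈ 0.028386.
z = (p̂₁ − p̂₂)/SE = (0.83812 − 0.70578)/0.028386 = 0.13234/0.028386 = 4.662.

z = 4.662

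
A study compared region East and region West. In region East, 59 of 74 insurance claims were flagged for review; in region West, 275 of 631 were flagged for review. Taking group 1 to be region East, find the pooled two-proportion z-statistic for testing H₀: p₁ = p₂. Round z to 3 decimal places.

p̂₁ = 59/74 = 0.79730, p̂₂ = 275/631 = 0.43582.
Pooling: p̂ = 334/705 = 0.47376.
SE = √[p̂(1−p̂)(1/n₁+1/n₂)] = √[0.47376·0.52624·(1/74+1/631)] ≈ 0.061353.
z = 0.36148/0.061353 = 5.892.

z = 5.892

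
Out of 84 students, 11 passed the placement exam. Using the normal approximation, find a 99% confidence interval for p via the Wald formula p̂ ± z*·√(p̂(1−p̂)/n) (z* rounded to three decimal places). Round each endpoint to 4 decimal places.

Sample proportion p̂ = 11/84 = 0.13095.
Standard error of p̂: √(0.113804/84) = √0.001354808 = 0.036808.
The 99% critical value is z* = 2.576.
Margin of error: 2.576 × 0.036808 = 0.09482.
So the interval runs from 0.0361 to 0.2258.

(0.0361, 0.2258)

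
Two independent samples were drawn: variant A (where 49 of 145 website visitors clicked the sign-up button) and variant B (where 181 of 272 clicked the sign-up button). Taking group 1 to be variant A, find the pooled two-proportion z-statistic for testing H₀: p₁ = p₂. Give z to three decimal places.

Sample proportions: p̂₁ = 49/145 = 0.33793 and p̂₂ = 181/272 = 0.66544.
Pooled p̂ = (49+181)/(145+272) = 230/417 = 0.55156.
Pooled SE = √[0.2473417·0.01057302] ≈ 0.051139.
z = -0.32751/0.051139 = -6.404.

z = -6.404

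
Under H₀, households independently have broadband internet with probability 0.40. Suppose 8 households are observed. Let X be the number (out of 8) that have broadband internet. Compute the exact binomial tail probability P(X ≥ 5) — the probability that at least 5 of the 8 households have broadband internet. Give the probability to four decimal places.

X is binomial with n = 8 and p = 0.40.
P(X ≥ 5) = C(8,5)·0.40^5·0.60^3 + C(8,6)·0.40^6·0.60^2 + C(8,7)·0.40^7·0.60^1 + C(8,8)·0.40^8·0.60^0.
= 0.123863 + 0.041288 + 0.007864 + 0.000655 = 0.1737.

P = 0.1737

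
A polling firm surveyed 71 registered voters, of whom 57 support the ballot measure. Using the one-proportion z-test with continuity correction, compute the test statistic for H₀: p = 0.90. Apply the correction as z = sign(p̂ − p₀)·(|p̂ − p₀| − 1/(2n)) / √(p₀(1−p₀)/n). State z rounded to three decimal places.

Sample proportion p̂ = 57/71 = 0.80282. p̂ − p₀ = -0.097183.
Continuity correction 1/(2n) = 1/142 = 0.007042.
Corrected numerator: |-0.097183| − 0.007042 = 0.090141.
Null standard error: √(0.90·0.10/71) = √0.001267606 = 0.035603.
z = (−)0.090141/0.035603 = -2.532.

z = -2.532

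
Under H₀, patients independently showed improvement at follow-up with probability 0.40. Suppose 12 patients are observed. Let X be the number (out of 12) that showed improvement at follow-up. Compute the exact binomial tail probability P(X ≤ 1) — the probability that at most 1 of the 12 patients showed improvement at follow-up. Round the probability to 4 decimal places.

X ~ Binomial(n=12, p=0.40).
P(X ≤ 1) = C(12,0)·0.40^0·0.60^12 + C(12,1)·0.40^1·0.60^11.
= 0.002177 + 0.017414 = 0.0196.

P = 0.0196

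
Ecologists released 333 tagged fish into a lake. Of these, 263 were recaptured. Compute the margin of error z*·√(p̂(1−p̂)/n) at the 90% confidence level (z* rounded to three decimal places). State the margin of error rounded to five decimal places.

Sample proportion p̂ = 263/333 = 0.78979.
SE(p̂) = √(0.78979·0.21021/333) = 0.022329.
For 90% confidence, z* = 1.645.
So ME = 0.03673.

ME = 0.03673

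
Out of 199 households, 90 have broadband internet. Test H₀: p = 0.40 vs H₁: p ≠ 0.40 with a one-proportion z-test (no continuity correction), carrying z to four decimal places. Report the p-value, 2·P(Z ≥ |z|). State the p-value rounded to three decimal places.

The sample proportion is 90/199 = 0.45226.
Under H₀, SE = √(p₀(1−p₀)/n) = √(0.40·0.60/199) = √0.001206030 = 0.034728.
Test statistic (full precision, shown to 4 dp): z = (90/199 − 0.40)/SE₀ ≈ 1.5049.
p-value = 2·P(Z ≥ |z|) with z = 1.5049 → 0.132.

p-value = 0.132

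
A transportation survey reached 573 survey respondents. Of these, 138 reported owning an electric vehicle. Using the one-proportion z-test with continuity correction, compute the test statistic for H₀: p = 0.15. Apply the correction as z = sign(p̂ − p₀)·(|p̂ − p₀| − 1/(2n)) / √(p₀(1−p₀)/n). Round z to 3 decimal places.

z = 6.031

Sample proportion p̂ = 138/573 = 0.24084. p̂ − p₀ = 0.090838.
Continuity correction 1/(2n) = 1/1146 = 0.000873.
Corrected numerator: |0.090838| − 0.000873 = 0.089965.
SE₀ = √(0.15·0.85/573) = 0.014917.
z = +0.089965/0.014917 = 6.031.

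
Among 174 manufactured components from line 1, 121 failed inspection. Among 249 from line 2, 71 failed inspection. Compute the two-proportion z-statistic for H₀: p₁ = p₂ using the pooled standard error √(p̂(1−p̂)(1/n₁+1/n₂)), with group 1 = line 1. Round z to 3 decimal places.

z = 8.340

p̂₁ = 121/174 = 0.69540, p̂₂ = 71/249 = 0.28514.
Pooling: p̂ = 192/423 = 0.45390.
SE = √[p̂(1−p̂)(1/n₁+1/n₂)] = √[0.45390·0.54610·(1/174+1/249)] ≈ 0.049194.
z = (p̂₁ − p̂₂)/SE = (0.69540 − 0.28514)/0.049194 = 0.41026/0.049194 = 8.340.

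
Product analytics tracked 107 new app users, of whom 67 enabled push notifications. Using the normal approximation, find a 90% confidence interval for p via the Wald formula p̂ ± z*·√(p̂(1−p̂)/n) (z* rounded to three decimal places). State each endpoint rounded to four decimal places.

(0.5492, 0.7031)

p̂ = 67/107 = 0.62617.
Standard error of p̂: √(0.234082/107) = √0.002187678 = 0.046773.
For 90% confidence, z* = 1.645.
Margin of error: 1.645 × 0.046773 = 0.07694.
Interval: 0.62617 ± 0.07694 → (0.5492, 0.7031).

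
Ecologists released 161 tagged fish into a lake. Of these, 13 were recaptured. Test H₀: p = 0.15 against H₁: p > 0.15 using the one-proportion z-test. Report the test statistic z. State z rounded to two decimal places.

z = -2.46

The sample proportion is 13/161 = 0.08075.
Null standard error: √(0.15·0.85/161) = √0.000791925 = 0.028141.
z = (0.08075 − 0.15)/0.028141 = -0.06925/0.028141 = -2.46.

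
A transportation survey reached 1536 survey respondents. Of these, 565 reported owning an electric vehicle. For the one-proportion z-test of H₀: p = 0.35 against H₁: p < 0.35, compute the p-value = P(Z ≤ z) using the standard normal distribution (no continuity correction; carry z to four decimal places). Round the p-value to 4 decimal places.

p-value = 0.9286

Sample proportion p̂ = 565/1536 = 0.36784.
Under H₀, SE = √(p₀(1−p₀)/n) = √(0.35·0.65/1536) = √0.000148112 = 0.012170.
Test statistic (full precision, shown to 4 dp): z = (565/1536 − 0.35)/SE₀ ≈ 1.4658.
p-value = P(Z ≤ z) with z = 1.4658 → 0.9286.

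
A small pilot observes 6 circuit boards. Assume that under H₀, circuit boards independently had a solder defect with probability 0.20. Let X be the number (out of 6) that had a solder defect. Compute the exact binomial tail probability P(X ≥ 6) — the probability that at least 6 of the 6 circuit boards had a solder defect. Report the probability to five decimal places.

P = 0.00006

X is binomial with n = 6 and p = 0.20.
P(X ≥ 6) = C(6,6)·0.20^6·0.80^0.
= 0.000064 = 0.00006.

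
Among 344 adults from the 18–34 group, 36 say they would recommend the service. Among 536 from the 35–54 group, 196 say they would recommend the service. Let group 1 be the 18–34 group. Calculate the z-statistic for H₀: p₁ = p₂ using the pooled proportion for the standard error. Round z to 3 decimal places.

z = -8.575

p̂₁ = 36/344 = 0.10465, p̂₂ = 196/536 = 0.36567.
Pooling: p̂ = 232/880 = 0.26364.
SE = √[p̂(1−p̂)(1/n₁+1/n₂)] = √[0.26364·0.73636·(1/344+1/536)] ≈ 0.030439.
z = -0.26102/0.030439 = -8.575.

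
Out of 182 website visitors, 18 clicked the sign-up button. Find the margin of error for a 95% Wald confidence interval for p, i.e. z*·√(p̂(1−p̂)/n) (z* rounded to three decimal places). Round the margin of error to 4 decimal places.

Sample proportion p̂ = 18/182 = 0.09890.
Standard error of p̂: √(0.089120/182) = √0.000489669 = 0.022128.
For 95% confidence, z* = 1.960.
Margin of error = z*·SE = 1.960 × 0.022128 = 0.0434.

ME = 0.0434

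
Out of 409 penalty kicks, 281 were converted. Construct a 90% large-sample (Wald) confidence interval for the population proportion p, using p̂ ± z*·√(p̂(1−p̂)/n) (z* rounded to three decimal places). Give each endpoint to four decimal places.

(0.6493, 0.7248)

p̂ = 281/409 = 0.68704.
SE = √(p̂(1−p̂)/n) = √(0.215015/409) = 0.022928.
The 90% critical value is z* = 1.645.
Margin of error: 1.645 × 0.022928 = 0.03772.
CI: 0.68704 ± 0.03772 = (0.6493, 0.7248).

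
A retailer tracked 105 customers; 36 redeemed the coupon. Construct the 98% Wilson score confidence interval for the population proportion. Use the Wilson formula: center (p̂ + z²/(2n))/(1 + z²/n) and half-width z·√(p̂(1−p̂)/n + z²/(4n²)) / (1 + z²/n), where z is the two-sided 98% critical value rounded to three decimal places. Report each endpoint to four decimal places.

Here p̂ = 36/105 = 0.34286 and z = 2.326 (z² = 5.410276).
Denominator 1 + z²/n = 1 + 5.410276/105 = 1.051526.
Adjusted center: (0.34286 + z²/(2n))/1.051526 = 0.35056.
Radicand: p̂(1−p̂)/n + z²/(4n²) = 0.002145773 + 0.000122682 = 0.002268455.
Half-width = z·√(radicand)/denom = 2.326·0.047628/1.051526 = 0.10535.
So the interval runs from 0.2452 to 0.4559.

(0.2452, 0.4559)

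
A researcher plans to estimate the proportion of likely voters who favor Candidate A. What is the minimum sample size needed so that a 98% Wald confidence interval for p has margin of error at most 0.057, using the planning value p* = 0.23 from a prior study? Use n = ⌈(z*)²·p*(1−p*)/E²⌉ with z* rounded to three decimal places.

For 98% confidence, z* = 2.326.
p*(1−p*) = 0.23·0.77 = 0.1771.
Required n before rounding: 5.410276 × 0.1771 / 0.057² = 294.909.
⌈294.909⌉ = 295.

n = 295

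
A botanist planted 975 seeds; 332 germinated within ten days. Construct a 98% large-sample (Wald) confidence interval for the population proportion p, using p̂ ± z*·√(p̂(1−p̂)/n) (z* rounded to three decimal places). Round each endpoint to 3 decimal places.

(0.305, 0.376)

Sample proportion p̂ = 332/975 = 0.34051.
Standard error of p̂: √(0.224564/975) = √0.000230322 = 0.015176.
For 98% confidence, z* = 2.326.
Margin of error: 2.326 × 0.015176 = 0.03530.
CI: 0.34051 ± 0.03530 = (0.305, 0.376).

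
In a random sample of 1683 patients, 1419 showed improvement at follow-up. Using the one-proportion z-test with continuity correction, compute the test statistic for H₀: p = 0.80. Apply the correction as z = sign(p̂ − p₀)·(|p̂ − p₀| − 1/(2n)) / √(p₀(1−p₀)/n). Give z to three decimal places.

z = 4.394

Sample proportion p̂ = 1419/1683 = 0.84314. p̂ − p₀ = 0.043137.
1/(2n) = 0.000297.
Corrected numerator: |0.043137| − 0.000297 = 0.042840.
Under H₀, SE = √(p₀(1−p₀)/n) = √(0.80·0.20/1683) = √0.000095068 = 0.009750.
z = +0.042840/0.009750 = 4.394.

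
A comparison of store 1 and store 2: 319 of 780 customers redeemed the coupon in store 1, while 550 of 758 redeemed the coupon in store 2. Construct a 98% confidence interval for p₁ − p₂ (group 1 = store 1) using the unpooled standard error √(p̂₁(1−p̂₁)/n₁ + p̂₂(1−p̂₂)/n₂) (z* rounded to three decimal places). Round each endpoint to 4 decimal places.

(-0.3723, -0.2610)

p̂₁ = 0.40897, p̂₂ = 0.72559, so the observed difference is -0.31662.
Unpooled SE = √(p̂₁(1−p̂₁)/n₁ + p̂₂(1−p̂₂)/n₂) = √(0.000309890 + 0.000262675) = 0.023928.
z* = 2.326 at the 98% level. Margin of error = 0.05566.
CI: -0.31662 ± 0.05566 = (-0.3723, -0.2610).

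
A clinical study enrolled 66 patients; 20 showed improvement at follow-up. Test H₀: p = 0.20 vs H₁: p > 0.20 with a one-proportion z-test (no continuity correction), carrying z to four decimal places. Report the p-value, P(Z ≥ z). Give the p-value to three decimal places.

p-value = 0.018

Sample proportion p̂ = 20/66 = 0.30303.
Under H₀, SE = √(p₀(1−p₀)/n) = √(0.20·0.80/66) = √0.002424242 = 0.049237.
z = (p̂ − p₀)/SE = (20/66 − 0.20)/0.049237 ≈ 2.0926.
From the standard normal, P(Z ≥ z) = 0.018.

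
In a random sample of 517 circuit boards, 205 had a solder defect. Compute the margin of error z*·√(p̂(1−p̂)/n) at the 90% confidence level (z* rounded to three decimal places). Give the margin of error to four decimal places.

With x = 205 successes in n = 517, p̂ = 0.39652.
Standard error of p̂: √(0.239292/517) = √0.000462846 = 0.021514.
The 90% critical value is z* = 1.645.
ME = 1.645·0.021514 = 0.0354.

ME = 0.0354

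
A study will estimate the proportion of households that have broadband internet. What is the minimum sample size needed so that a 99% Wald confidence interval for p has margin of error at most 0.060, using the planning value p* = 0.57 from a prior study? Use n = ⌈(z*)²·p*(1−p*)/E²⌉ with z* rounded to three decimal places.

The 99% critical value is z* = 2.576.
p*(1−p*) = 0.57·0.43 = 0.2451.
(z*)²·p*(1−p*)/E² = 6.635776·0.2451/0.003600 = 451.786.
Rounding up, n = 452.

n = 452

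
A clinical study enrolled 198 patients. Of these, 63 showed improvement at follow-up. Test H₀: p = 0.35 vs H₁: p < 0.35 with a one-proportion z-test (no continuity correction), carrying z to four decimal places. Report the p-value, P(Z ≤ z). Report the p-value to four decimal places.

p-value = 0.1739

Sample proportion p̂ = 63/198 = 0.31818.
Under H₀, SE = √(p₀(1−p₀)/n) = √(0.35·0.65/198) = √0.001148990 = 0.033897.
z = (p̂ − p₀)/SE = (63/198 − 0.35)/0.033897 ≈ -0.9387.
From the standard normal, P(Z ≤ z) = 0.1739.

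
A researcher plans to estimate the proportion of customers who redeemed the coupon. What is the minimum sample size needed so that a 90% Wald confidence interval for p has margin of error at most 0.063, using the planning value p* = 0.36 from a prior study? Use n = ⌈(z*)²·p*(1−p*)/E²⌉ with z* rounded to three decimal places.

z* = 1.645 at the 90% level.
p*(1−p*) = 0.2304.
Required n before rounding: 2.706025 × 0.2304 / 0.063² = 157.084.
⌈157.084⌉ = 158.

n = 158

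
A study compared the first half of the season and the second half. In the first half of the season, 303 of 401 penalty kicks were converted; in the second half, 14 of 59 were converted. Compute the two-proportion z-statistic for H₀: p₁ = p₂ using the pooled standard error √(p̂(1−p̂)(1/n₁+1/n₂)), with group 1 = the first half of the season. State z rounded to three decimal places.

z = 8.031

Sample proportions: p̂₁ = 303/401 = 0.75561 and p̂₂ = 14/59 = 0.23729.
Pooled p̂ = (303+14)/(401+59) = 317/460 = 0.68913.
Pooled SE = √[0.2142297·0.01944292] ≈ 0.064539.
z = (p̂₁ − p̂₂)/SE = (0.75561 − 0.23729)/0.064539 = 0.51832/0.064539 = 8.031.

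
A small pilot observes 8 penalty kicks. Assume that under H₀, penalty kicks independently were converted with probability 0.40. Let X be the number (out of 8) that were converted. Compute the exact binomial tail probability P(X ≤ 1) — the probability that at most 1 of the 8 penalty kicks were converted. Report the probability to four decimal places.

P = 0.1064

X ~ Binomial(n=8, p=0.40).
P(X ≤ 1) = C(8,0)·0.40^0·0.60^8 + C(8,1)·0.40^1·0.60^7.
= 0.016796 + 0.089580 = 0.1064.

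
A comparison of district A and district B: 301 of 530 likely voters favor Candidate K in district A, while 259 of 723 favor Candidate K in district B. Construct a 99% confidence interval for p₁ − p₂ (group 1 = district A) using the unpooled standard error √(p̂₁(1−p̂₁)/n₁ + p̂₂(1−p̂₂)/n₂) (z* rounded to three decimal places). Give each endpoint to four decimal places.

(0.1377, 0.2817)

p̂₁ = 0.56792, p̂₂ = 0.35823, so the observed difference is 0.20969.
Unpooled SE = √(p̂₁(1−p̂₁)/n₁ + p̂₂(1−p̂₂)/n₂) = √(0.000462993 + 0.000317982) = 0.027946.
z* = 2.576 at the 99% level. Margin of error = 0.07199.
So the interval runs from 0.1377 to 0.2817.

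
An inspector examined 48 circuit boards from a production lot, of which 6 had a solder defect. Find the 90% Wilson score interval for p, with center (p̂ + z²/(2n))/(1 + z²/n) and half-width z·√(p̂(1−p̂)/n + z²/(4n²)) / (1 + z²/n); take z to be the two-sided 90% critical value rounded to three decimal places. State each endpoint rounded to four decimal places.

p̂ = 6/48 = 0.12500; z = 1.645, so z² = 2.706025.
Denominator 1 + z²/n = 1 + 2.706025/48 = 1.056376.
Center = (0.12500 + 0.028188)/1.056376 = 0.14501.
Radicand: p̂(1−p̂)/n + z²/(4n²) = 0.002278646 + 0.000293623 = 0.002572269.
Half-width = z·√(radicand)/denom = 1.645·0.050718/1.056376 = 0.07898.
Interval: 0.14501 ± 0.07898 → (0.0660, 0.2240).

(0.0660, 0.2240)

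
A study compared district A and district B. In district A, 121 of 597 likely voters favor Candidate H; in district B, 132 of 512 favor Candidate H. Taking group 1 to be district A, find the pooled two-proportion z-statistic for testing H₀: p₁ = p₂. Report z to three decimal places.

Sample proportions: p̂₁ = 121/597 = 0.20268 and p̂₂ = 132/512 = 0.25781.
Pooled p̂ = (121+132)/(597+512) = 253/1109 = 0.22813.
Pooled SE = √[0.1760886·0.00362817] ≈ 0.025276.
z = -0.05513/0.025276 = -2.181.

z = -2.181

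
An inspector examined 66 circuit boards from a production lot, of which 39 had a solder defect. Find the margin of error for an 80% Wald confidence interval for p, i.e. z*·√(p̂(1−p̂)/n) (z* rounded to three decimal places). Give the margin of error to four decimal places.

ME = 0.0776

Sample proportion p̂ = 39/66 = 0.59091.
SE = √(p̂(1−p̂)/n) = √(0.241736/66) = 0.060520.
For 80% confidence, z* = 1.282.
So ME = 0.0776.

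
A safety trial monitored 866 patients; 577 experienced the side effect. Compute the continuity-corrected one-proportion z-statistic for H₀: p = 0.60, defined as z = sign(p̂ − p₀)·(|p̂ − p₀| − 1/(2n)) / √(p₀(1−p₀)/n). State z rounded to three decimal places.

The sample proportion is 577/866 = 0.66628. p̂ − p₀ = 0.066282.
Continuity correction 1/(2n) = 1/1732 = 0.000577.
Corrected numerator: |0.066282| − 0.000577 = 0.065705.
SE₀ = √(0.60·0.40/866) = 0.016647.
z = (+)0.065705/0.016647 = 3.947.

z = 3.947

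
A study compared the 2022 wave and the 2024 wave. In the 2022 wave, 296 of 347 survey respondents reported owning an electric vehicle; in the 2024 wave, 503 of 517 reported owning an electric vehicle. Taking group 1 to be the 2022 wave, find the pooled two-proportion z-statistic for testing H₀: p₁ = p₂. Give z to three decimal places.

p̂₁ = 296/347 = 0.85303, p̂₂ = 503/517 = 0.97292.
Pooled p̂ = (296+503)/(347+517) = 799/864 = 0.92477.
SE = √[p̂(1−p̂)(1/n₁+1/n₂)] = √[0.92477·0.07523·(1/347+1/517)] ≈ 0.018305.
z = -0.11989/0.018305 = -6.550.

z = -6.550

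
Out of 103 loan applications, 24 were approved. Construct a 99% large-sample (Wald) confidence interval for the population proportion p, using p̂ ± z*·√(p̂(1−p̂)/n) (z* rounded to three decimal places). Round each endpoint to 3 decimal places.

The sample proportion is 24/103 = 0.23301.
SE = √(p̂(1−p̂)/n) = √(0.178716/103) = 0.041655.
z* = 2.576 at the 99% level.
Margin of error: 2.576 × 0.041655 = 0.10730.
CI: 0.23301 ± 0.10730 = (0.126, 0.340).

(0.126, 0.340)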